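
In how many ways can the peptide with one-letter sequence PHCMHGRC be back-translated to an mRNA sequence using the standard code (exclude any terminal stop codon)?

Pro: 4 codons.
His: 2 codons.
Cys: 2 codons.
Met: 1 codon.
His: 2 codons.
Gly: 4 codons.
Arg: 6 codons.
Cys: 2 codons.
4 × 2 × 2 × 1 × 2 × 4 × 6 × 2 = 1536.

1536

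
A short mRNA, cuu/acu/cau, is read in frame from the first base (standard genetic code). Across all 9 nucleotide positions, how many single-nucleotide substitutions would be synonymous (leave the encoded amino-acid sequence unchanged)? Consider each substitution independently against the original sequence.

Codon 1 (CUU, Leu): 3 synonymous substitutions.
Codon 2 (ACU, Thr): 3 synonymous substitutions.
Codon 3 (CAU, His): 1 synonymous substitution.
Total: 3 + 3 + 1 = 7.

7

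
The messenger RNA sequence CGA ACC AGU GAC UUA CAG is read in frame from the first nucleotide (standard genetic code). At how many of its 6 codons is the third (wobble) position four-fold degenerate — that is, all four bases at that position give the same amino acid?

Codon 1 CGA (Arg): third position 4-fold.
Codon 2 ACC (Thr): third position 4-fold.
Codon 3 AGU (Ser): third position 2-fold.
Codon 4 GAC (Asp): third position 2-fold.
Codon 5 UUA (Leu): third position 2-fold.
Codon 6 CAG (Gln): third position 2-fold.
Four-fold degenerate third positions: 2.

2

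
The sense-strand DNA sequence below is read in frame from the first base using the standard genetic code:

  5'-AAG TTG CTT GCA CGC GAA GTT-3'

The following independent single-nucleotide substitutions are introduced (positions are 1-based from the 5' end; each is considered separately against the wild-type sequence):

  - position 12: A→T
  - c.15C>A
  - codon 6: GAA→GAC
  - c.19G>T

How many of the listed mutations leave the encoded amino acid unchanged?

2

Codon 4: GCA (Ala) → GCT (Ala) — synonymous.
Codon 5: CGC (Arg) → CGA (Arg) — synonymous.
Codon 6: GAA (Glu) → GAC (Asp) — missense.
Codon 7: GTT (Val) → TTT (Phe) — missense.
Synonymous: 2 of 4.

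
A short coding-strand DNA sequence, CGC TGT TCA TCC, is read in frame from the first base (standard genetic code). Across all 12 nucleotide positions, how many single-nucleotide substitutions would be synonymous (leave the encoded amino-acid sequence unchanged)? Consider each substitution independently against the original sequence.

Codon 1 (CGC, Arg): 3 synonymous substitutions.
Codon 2 (TGT, Cys): 1 synonymous substitution.
Codon 3 (TCA, Ser): 3 synonymous substitutions.
Codon 4 (TCC, Ser): 3 synonymous substitutions.
Total: 3 + 1 + 3 + 3 = 10.

10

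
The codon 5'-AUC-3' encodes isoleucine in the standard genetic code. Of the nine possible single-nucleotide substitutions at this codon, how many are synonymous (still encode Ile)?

2

Position 1: none → 0 synonymous.
Position 2: none → 0 synonymous.
Position 3: AUU, AUA → 2 synonymous.
Total: 0 + 0 + 2 = 2.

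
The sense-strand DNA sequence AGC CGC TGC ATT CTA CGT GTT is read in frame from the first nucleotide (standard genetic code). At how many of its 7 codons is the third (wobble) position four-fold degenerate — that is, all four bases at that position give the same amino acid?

4

Codon 1 AGC (Ser): third position 2-fold.
Codon 2 CGC (Arg): third position 4-fold.
Codon 3 TGC (Cys): third position 2-fold.
Codon 4 ATT (Ile): third position 3-fold.
Codon 5 CTA (Leu): third position 4-fold.
Codon 6 CGT (Arg): third position 4-fold.
Codon 7 GTT (Val): third position 4-fold.
Four-fold degenerate third positions: 4.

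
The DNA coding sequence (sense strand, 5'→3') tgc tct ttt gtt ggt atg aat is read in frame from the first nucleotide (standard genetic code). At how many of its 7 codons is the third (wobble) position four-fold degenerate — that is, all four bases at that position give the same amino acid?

3

Codon 1 TGC (Cys): third position 2-fold.
Codon 2 TCT (Ser): third position 4-fold.
Codon 3 TTT (Phe): third position 2-fold.
Codon 4 GTT (Val): third position 4-fold.
Codon 5 GGT (Gly): third position 4-fold.
Codon 6 ATG (Met): third position 1-fold.
Codon 7 AAT (Asn): third position 2-fold.
Four-fold degenerate third positions: 3.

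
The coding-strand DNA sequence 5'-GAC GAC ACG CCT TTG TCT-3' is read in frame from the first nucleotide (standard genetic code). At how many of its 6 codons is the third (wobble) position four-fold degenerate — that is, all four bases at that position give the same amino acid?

3

Codon 1 GAC (Asp): third position 2-fold.
Codon 2 GAC (Asp): third position 2-fold.
Codon 3 ACG (Thr): third position 4-fold.
Codon 4 CCT (Pro): third position 4-fold.
Codon 5 TTG (Leu): third position 2-fold.
Codon 6 TCT (Ser): third position 4-fold.
Four-fold degenerate third positions: 3.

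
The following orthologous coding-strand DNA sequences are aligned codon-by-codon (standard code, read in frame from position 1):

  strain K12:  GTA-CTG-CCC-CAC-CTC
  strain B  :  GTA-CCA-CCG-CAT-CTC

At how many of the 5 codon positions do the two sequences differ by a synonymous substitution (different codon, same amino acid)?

2

Codon 1: GTA Val / GTA Val — identical.
Codon 2: CTG Leu / CCA Pro — nonsynonymous.
Codon 3: CCC Pro / CCG Pro — synonymous.
Codon 4: CAC His / CAT His — synonymous.
Codon 5: CTC Leu / CTC Leu — identical.
Synonymous differences: 2.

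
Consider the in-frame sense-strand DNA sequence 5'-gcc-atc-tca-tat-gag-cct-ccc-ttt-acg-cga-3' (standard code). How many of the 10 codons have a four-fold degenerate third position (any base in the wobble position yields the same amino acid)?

Codon 1 GCC (Ala): third position 4-fold.
Codon 2 ATC (Ile): third position 3-fold.
Codon 3 TCA (Ser): third position 4-fold.
Codon 4 TAT (Tyr): third position 2-fold.
Codon 5 GAG (Glu): third position 2-fold.
Codon 6 CCT (Pro): third position 4-fold.
Codon 7 CCC (Pro): third position 4-fold.
Codon 8 TTT (Phe): third position 2-fold.
Codon 9 ACG (Thr): third position 4-fold.
Codon 10 CGA (Arg): third position 4-fold.
Four-fold degenerate third positions: 6.

6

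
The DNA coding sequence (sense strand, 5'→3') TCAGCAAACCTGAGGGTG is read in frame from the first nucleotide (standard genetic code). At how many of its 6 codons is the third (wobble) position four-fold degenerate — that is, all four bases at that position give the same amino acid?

Codon 1 TCA (Ser): third position 4-fold.
Codon 2 GCA (Ala): third position 4-fold.
Codon 3 AAC (Asn): third position 2-fold.
Codon 4 CTG (Leu): third position 4-fold.
Codon 5 AGG (Arg): third position 2-fold.
Codon 6 GTG (Val): third position 4-fold.
Four-fold degenerate third positions: 4.

4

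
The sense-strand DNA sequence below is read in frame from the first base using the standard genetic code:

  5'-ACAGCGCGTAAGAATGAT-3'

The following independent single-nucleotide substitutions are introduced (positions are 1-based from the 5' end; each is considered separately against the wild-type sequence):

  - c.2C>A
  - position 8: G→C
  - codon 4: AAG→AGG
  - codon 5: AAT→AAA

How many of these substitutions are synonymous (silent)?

Codon 1: ACA (Thr) → AAA (Lys) — missense.
Codon 3: CGT (Arg) → CCT (Pro) — missense.
Codon 4: AAG (Lys) → AGG (Arg) — missense.
Codon 5: AAT (Asn) → AAA (Lys) — missense.
Synonymous: 0 of 4.

0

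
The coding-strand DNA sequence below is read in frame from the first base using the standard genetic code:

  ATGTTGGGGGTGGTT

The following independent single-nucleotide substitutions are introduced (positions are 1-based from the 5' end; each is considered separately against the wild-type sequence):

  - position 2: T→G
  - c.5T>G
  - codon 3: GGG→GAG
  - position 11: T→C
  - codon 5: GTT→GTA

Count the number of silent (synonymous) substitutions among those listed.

Codon 1: ATG (Met) → AGG (Arg) — missense.
Codon 2: TTG (Leu) → TGG (Trp) — missense.
Codon 3: GGG (Gly) → GAG (Glu) — missense.
Codon 4: GTG (Val) → GCG (Ala) — missense.
Codon 5: GTT (Val) → GTA (Val) — synonymous.
Synonymous: 1 of 5.

1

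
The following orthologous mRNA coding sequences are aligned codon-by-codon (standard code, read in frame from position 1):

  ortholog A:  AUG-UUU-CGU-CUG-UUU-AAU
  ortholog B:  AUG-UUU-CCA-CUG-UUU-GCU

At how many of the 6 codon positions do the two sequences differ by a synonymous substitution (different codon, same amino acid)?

0

Codon 1: AUG Met / AUG Met — identical.
Codon 2: UUU Phe / UUU Phe — identical.
Codon 3: CGU Arg / CCA Pro — nonsynonymous.
Codon 4: CUG Leu / CUG Leu — identical.
Codon 5: UUU Phe / UUU Phe — identical.
Codon 6: AAU Asn / GCU Ala — nonsynonymous.
Synonymous differences: 0.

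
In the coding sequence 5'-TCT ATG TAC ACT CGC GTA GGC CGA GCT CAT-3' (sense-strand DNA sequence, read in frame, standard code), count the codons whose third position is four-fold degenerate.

Codon 1 TCT (Ser): third position 4-fold.
Codon 2 ATG (Met): third position 1-fold.
Codon 3 TAC (Tyr): third position 2-fold.
Codon 4 ACT (Thr): third position 4-fold.
Codon 5 CGC (Arg): third position 4-fold.
Codon 6 GTA (Val): third position 4-fold.
Codon 7 GGC (Gly): third position 4-fold.
Codon 8 CGA (Arg): third position 4-fold.
Codon 9 GCT (Ala): third position 4-fold.
Codon 10 CAT (His): third position 2-fold.
Four-fold degenerate third positions: 7.

7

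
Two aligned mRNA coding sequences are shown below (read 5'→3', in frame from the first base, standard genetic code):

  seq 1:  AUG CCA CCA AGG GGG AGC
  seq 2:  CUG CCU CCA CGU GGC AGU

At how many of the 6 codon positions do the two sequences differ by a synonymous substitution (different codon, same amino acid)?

Codon 1: AUG Met / CUG Leu — nonsynonymous.
Codon 2: CCA Pro / CCU Pro — synonymous.
Codon 3: CCA Pro / CCA Pro — identical.
Codon 4: AGG Arg / CGU Arg — synonymous.
Codon 5: GGG Gly / GGC Gly — synonymous.
Codon 6: AGC Ser / AGU Ser — synonymous.
Synonymous differences: 4.

4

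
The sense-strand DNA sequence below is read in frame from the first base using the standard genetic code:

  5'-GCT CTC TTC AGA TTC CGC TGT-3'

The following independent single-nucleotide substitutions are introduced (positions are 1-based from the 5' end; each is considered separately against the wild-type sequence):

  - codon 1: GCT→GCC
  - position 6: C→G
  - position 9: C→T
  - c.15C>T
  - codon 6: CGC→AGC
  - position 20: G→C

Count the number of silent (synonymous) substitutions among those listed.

Codon 1: GCT (Ala) → GCC (Ala) — synonymous.
Codon 2: CTC (Leu) → CTG (Leu) — synonymous.
Codon 3: TTC (Phe) → TTT (Phe) — synonymous.
Codon 5: TTC (Phe) → TTT (Phe) — synonymous.
Codon 6: CGC (Arg) → AGC (Ser) — missense.
Codon 7: TGT (Cys) → TCT (Ser) — missense.
Synonymous: 4 of 6.

4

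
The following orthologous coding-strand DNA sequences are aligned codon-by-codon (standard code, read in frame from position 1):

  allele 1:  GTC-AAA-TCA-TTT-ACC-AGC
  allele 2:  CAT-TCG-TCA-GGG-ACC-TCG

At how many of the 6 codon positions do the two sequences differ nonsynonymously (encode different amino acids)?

3

Codon 1: GTC Val / CAT His — nonsynonymous.
Codon 2: AAA Lys / TCG Ser — nonsynonymous.
Codon 3: TCA Ser / TCA Ser — identical.
Codon 4: TTT Phe / GGG Gly — nonsynonymous.
Codon 5: ACC Thr / ACC Thr — identical.
Codon 6: AGC Ser / TCG Ser — synonymous.
Nonsynonymous differences: 3.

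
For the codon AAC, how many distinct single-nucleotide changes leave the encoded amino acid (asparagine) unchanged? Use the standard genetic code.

Position 1: none → 0 synonymous.
Position 2: none → 0 synonymous.
Position 3: AAT → 1 synonymous.
Total: 0 + 0 + 1 = 1.

1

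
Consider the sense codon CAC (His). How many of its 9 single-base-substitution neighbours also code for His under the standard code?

Position 1: none → 0 synonymous.
Position 2: none → 0 synonymous.
Position 3: CAU → 1 synonymous.
Total: 0 + 0 + 1 = 1.

1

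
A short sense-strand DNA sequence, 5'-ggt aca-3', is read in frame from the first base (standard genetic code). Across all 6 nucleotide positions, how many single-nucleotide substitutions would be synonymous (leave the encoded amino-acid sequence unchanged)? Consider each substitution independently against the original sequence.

6

Codon 1 (GGT, Gly): 3 synonymous substitutions.
Codon 2 (ACA, Thr): 3 synonymous substitutions.
Total: 3 + 3 = 6.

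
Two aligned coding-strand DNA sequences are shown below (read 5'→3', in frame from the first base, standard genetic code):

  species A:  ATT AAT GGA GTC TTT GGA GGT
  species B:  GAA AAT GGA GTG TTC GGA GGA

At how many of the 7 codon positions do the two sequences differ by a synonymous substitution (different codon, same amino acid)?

3

Codon 1: ATT Ile / GAA Glu — nonsynonymous.
Codon 2: AAT Asn / AAT Asn — identical.
Codon 3: GGA Gly / GGA Gly — identical.
Codon 4: GTC Val / GTG Val — synonymous.
Codon 5: TTT Phe / TTC Phe — synonymous.
Codon 6: GGA Gly / GGA Gly — identical.
Codon 7: GGT Gly / GGA Gly — synonymous.
Synonymous differences: 3.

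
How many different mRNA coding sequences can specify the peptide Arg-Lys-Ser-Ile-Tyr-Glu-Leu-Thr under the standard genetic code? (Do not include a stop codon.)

20736

Arg: 6 codons.
Lys: 2 codons.
Ser: 6 codons.
Ile: 3 codons.
Tyr: 2 codons.
Glu: 2 codons.
Leu: 6 codons.
Thr: 4 codons.
6 × 2 × 6 × 3 × 2 × 2 × 6 × 4 = 20736.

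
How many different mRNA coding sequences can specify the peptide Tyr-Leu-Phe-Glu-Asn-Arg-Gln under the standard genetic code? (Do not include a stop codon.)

1152

Tyr: 2 codons.
Leu: 6 codons.
Phe: 2 codons.
Glu: 2 codons.
Asn: 2 codons.
Arg: 6 codons.
Gln: 2 codons.
2 × 6 × 2 × 2 × 2 × 6 × 2 = 1152.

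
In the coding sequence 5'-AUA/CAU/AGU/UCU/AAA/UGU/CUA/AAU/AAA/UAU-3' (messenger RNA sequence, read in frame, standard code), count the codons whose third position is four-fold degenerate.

2

Codon 1 AUA (Ile): third position 3-fold.
Codon 2 CAU (His): third position 2-fold.
Codon 3 AGU (Ser): third position 2-fold.
Codon 4 UCU (Ser): third position 4-fold.
Codon 5 AAA (Lys): third position 2-fold.
Codon 6 UGU (Cys): third position 2-fold.
Codon 7 CUA (Leu): third position 4-fold.
Codon 8 AAU (Asn): third position 2-fold.
Codon 9 AAA (Lys): third position 2-fold.
Codon 10 UAU (Tyr): third position 2-fold.
Four-fold degenerate third positions: 2.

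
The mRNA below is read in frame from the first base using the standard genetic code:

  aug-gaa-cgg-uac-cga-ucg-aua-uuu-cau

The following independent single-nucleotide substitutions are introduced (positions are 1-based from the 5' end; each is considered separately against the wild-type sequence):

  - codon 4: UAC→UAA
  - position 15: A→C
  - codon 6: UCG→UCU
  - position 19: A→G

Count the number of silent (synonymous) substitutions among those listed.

2

Codon 4: UAC (Tyr) → UAA (Stop) — nonsense.
Codon 5: CGA (Arg) → CGC (Arg) — synonymous.
Codon 6: UCG (Ser) → UCU (Ser) — synonymous.
Codon 7: AUA (Ile) → GUA (Val) — missense.
Synonymous: 2 of 4.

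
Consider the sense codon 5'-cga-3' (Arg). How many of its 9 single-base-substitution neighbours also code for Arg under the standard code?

Position 1: AGA → 1 synonymous.
Position 2: none → 0 synonymous.
Position 3: CGT, CGC, CGG → 3 synonymous.
Total: 1 + 0 + 3 = 4.

4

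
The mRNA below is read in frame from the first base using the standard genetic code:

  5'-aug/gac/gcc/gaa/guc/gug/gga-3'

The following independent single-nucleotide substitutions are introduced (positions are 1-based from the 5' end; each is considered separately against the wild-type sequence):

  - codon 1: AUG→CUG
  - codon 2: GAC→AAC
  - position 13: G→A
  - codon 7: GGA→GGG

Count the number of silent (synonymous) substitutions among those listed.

Codon 1: AUG (Met) → CUG (Leu) — missense.
Codon 2: GAC (Asp) → AAC (Asn) — missense.
Codon 5: GUC (Val) → AUC (Ile) — missense.
Codon 7: GGA (Gly) → GGG (Gly) — synonymous.
Synonymous: 1 of 4.

1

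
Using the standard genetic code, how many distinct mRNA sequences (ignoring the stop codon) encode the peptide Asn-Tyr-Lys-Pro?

32

Asn: 2 codons.
Tyr: 2 codons.
Lys: 2 codons.
Pro: 4 codons.
2 × 2 × 2 × 4 = 32.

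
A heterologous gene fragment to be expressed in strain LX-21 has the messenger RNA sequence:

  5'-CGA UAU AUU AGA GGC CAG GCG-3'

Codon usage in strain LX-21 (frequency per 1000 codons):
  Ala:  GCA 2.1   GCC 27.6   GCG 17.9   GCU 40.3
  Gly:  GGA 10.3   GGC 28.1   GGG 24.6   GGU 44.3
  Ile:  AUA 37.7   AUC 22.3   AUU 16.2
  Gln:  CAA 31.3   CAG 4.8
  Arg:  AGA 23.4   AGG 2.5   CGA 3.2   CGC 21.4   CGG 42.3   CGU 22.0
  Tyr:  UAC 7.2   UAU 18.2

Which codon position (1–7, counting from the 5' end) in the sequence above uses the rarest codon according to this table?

Codon 1 CGA (Arg): 3.2 per 1000.
Codon 2 UAU (Tyr): 18.2 per 1000.
Codon 3 AUU (Ile): 16.2 per 1000.
Codon 4 AGA (Arg): 23.4 per 1000.
Codon 5 GGC (Gly): 28.1 per 1000.
Codon 6 CAG (Gln): 4.8 per 1000.
Codon 7 GCG (Ala): 17.9 per 1000.
Lowest frequency is 3.2 at codon 1.

1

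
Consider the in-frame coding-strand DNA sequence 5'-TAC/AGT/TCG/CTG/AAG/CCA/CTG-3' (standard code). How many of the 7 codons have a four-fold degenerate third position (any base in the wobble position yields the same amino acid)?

Codon 1 TAC (Tyr): third position 2-fold.
Codon 2 AGT (Ser): third position 2-fold.
Codon 3 TCG (Ser): third position 4-fold.
Codon 4 CTG (Leu): third position 4-fold.
Codon 5 AAG (Lys): third position 2-fold.
Codon 6 CCA (Pro): third position 4-fold.
Codon 7 CTG (Leu): third position 4-fold.
Four-fold degenerate third positions: 4.

4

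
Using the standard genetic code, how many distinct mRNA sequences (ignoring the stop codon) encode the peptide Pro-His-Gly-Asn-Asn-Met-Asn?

256

Pro: 4 codons.
His: 2 codons.
Gly: 4 codons.
Asn: 2 codons.
Asn: 2 codons.
Met: 1 codon.
Asn: 2 codons.
4 × 2 × 4 × 2 × 2 × 1 × 2 = 256.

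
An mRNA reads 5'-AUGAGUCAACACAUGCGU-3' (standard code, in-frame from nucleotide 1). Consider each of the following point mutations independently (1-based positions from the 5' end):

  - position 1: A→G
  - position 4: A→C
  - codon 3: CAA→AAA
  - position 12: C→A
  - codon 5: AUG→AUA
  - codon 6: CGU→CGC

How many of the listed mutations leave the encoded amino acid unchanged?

1

Codon 1: AUG (Met) → GUG (Val) — missense.
Codon 2: AGU (Ser) → CGU (Arg) — missense.
Codon 3: CAA (Gln) → AAA (Lys) — missense.
Codon 4: CAC (His) → CAA (Gln) — missense.
Codon 5: AUG (Met) → AUA (Ile) — missense.
Codon 6: CGU (Arg) → CGC (Arg) — synonymous.
Synonymous: 1 of 6.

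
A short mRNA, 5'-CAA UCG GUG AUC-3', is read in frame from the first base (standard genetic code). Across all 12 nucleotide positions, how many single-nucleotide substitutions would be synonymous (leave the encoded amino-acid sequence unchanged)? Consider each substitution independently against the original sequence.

Codon 1 (CAA, Gln): 1 synonymous substitution.
Codon 2 (UCG, Ser): 3 synonymous substitutions.
Codon 3 (GUG, Val): 3 synonymous substitutions.
Codon 4 (AUC, Ile): 2 synonymous substitutions.
Total: 1 + 3 + 3 + 2 = 9.

9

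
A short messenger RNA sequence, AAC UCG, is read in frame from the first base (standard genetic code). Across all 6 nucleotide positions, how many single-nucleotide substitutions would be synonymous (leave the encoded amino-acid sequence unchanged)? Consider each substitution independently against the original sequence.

4

Codon 1 (AAC, Asn): 1 synonymous substitution.
Codon 2 (UCG, Ser): 3 synonymous substitutions.
Total: 1 + 3 = 4.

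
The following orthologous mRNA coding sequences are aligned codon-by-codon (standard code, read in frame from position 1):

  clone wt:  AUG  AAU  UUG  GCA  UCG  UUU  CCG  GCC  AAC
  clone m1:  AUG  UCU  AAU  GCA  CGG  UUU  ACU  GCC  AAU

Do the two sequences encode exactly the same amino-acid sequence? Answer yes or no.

Codon 1: AUG Met / AUG Met — identical.
Codon 2: AAU Asn / UCU Ser — nonsynonymous.
Codon 3: UUG Leu / AAU Asn — nonsynonymous.
Codon 4: GCA Ala / GCA Ala — identical.
Codon 5: UCG Ser / CGG Arg — nonsynonymous.
Codon 6: UUU Phe / UUU Phe — identical.
Codon 7: CCG Pro / ACU Thr — nonsynonymous.
Codon 8: GCC Ala / GCC Ala — identical.
Codon 9: AAC Asn / AAU Asn — synonymous.
Nonsynonymous differences: 4 → different protein.

no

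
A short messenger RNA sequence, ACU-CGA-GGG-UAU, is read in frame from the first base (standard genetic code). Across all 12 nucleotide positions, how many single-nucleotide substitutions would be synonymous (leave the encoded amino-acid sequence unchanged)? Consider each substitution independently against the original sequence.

11

Codon 1 (ACU, Thr): 3 synonymous substitutions.
Codon 2 (CGA, Arg): 4 synonymous substitutions.
Codon 3 (GGG, Gly): 3 synonymous substitutions.
Codon 4 (UAU, Tyr): 1 synonymous substitution.
Total: 3 + 4 + 3 + 1 = 11.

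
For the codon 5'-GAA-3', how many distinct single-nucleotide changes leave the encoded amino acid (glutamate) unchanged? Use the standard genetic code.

Position 1: none → 0 synonymous.
Position 2: none → 0 synonymous.
Position 3: GAG → 1 synonymous.
Total: 0 + 0 + 1 = 1.

1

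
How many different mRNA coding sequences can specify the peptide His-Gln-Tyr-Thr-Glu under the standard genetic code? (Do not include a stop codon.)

His: 2 codons.
Gln: 2 codons.
Tyr: 2 codons.
Thr: 4 codons.
Glu: 2 codons.
2 × 2 × 2 × 4 × 2 = 64.

64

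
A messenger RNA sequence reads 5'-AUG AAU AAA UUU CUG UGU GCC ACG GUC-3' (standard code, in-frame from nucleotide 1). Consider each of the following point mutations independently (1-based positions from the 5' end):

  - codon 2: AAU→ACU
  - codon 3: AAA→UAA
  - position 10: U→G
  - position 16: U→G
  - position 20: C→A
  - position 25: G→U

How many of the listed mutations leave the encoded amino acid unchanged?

Codon 2: AAU (Asn) → ACU (Thr) — missense.
Codon 3: AAA (Lys) → UAA (Stop) — nonsense.
Codon 4: UUU (Phe) → GUU (Val) — missense.
Codon 6: UGU (Cys) → GGU (Gly) — missense.
Codon 7: GCC (Ala) → GAC (Asp) — missense.
Codon 9: GUC (Val) → UUC (Phe) — missense.
Synonymous: 0 of 6.

0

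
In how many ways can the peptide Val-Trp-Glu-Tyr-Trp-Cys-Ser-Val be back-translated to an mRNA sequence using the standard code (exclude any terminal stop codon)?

768

Val: 4 codons.
Trp: 1 codon.
Glu: 2 codons.
Tyr: 2 codons.
Trp: 1 codon.
Cys: 2 codons.
Ser: 6 codons.
Val: 4 codons.
4 × 1 × 2 × 2 × 1 × 2 × 6 × 4 = 768.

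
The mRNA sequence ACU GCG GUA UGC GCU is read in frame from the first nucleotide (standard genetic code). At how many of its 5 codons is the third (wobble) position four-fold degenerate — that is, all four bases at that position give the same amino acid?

Codon 1 ACU (Thr): third position 4-fold.
Codon 2 GCG (Ala): third position 4-fold.
Codon 3 GUA (Val): third position 4-fold.
Codon 4 UGC (Cys): third position 2-fold.
Codon 5 GCU (Ala): third position 4-fold.
Four-fold degenerate third positions: 4.

4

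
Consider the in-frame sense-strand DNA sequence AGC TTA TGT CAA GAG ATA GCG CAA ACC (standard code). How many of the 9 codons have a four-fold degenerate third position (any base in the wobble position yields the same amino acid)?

Codon 1 AGC (Ser): third position 2-fold.
Codon 2 TTA (Leu): third position 2-fold.
Codon 3 TGT (Cys): third position 2-fold.
Codon 4 CAA (Gln): third position 2-fold.
Codon 5 GAG (Glu): third position 2-fold.
Codon 6 ATA (Ile): third position 3-fold.
Codon 7 GCG (Ala): third position 4-fold.
Codon 8 CAA (Gln): third position 2-fold.
Codon 9 ACC (Thr): third position 4-fold.
Four-fold degenerate third positions: 2.

2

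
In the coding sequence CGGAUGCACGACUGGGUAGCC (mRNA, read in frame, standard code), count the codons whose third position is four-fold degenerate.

3

Codon 1 CGG (Arg): third position 4-fold.
Codon 2 AUG (Met): third position 1-fold.
Codon 3 CAC (His): third position 2-fold.
Codon 4 GAC (Asp): third position 2-fold.
Codon 5 UGG (Trp): third position 1-fold.
Codon 6 GUA (Val): third position 4-fold.
Codon 7 GCC (Ala): third position 4-fold.
Four-fold degenerate third positions: 3.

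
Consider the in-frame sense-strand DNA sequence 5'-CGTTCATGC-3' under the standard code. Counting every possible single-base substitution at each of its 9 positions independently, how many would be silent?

7

Codon 1 (CGT, Arg): 3 synonymous substitutions.
Codon 2 (TCA, Ser): 3 synonymous substitutions.
Codon 3 (TGC, Cys): 1 synonymous substitution.
Total: 3 + 3 + 1 = 7.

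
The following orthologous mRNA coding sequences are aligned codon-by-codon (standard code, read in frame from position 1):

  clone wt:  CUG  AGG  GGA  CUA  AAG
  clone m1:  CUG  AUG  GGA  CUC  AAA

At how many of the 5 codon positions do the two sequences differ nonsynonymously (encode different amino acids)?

1

Codon 1: CUG Leu / CUG Leu — identical.
Codon 2: AGG Arg / AUG Met — nonsynonymous.
Codon 3: GGA Gly / GGA Gly — identical.
Codon 4: CUA Leu / CUC Leu — synonymous.
Codon 5: AAG Lys / AAA Lys — synonymous.
Nonsynonymous differences: 1.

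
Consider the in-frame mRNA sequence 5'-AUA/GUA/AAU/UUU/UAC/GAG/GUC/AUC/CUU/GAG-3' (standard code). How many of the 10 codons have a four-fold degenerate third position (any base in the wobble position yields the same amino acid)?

3

Codon 1 AUA (Ile): third position 3-fold.
Codon 2 GUA (Val): third position 4-fold.
Codon 3 AAU (Asn): third position 2-fold.
Codon 4 UUU (Phe): third position 2-fold.
Codon 5 UAC (Tyr): third position 2-fold.
Codon 6 GAG (Glu): third position 2-fold.
Codon 7 GUC (Val): third position 4-fold.
Codon 8 AUC (Ile): third position 3-fold.
Codon 9 CUU (Leu): third position 4-fold.
Codon 10 GAG (Glu): third position 2-fold.
Four-fold degenerate third positions: 3.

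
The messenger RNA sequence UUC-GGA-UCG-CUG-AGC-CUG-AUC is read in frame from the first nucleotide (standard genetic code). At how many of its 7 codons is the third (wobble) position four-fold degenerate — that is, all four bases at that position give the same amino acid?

Codon 1 UUC (Phe): third position 2-fold.
Codon 2 GGA (Gly): third position 4-fold.
Codon 3 UCG (Ser): third position 4-fold.
Codon 4 CUG (Leu): third position 4-fold.
Codon 5 AGC (Ser): third position 2-fold.
Codon 6 CUG (Leu): third position 4-fold.
Codon 7 AUC (Ile): third position 3-fold.
Four-fold degenerate third positions: 4.

4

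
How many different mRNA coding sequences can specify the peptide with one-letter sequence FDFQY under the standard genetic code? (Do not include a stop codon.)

32

Phe: 2 codons.
Asp: 2 codons.
Phe: 2 codons.
Gln: 2 codons.
Tyr: 2 codons.
2 × 2 × 2 × 2 × 2 = 32.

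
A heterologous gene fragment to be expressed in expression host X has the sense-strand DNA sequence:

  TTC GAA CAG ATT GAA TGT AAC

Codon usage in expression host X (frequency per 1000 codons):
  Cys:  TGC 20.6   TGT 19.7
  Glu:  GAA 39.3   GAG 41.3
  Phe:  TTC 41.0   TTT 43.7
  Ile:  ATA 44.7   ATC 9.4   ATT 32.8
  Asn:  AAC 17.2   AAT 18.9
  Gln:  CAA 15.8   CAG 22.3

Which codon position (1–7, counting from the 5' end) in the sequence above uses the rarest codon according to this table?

7

Codon 1 TTC (Phe): 41.0 per 1000.
Codon 2 GAA (Glu): 39.3 per 1000.
Codon 3 CAG (Gln): 22.3 per 1000.
Codon 4 ATT (Ile): 32.8 per 1000.
Codon 5 GAA (Glu): 39.3 per 1000.
Codon 6 TGT (Cys): 19.7 per 1000.
Codon 7 AAC (Asn): 17.2 per 1000.
Lowest frequency is 17.2 at codon 7.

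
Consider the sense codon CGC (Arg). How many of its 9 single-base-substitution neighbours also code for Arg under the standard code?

Position 1: none → 0 synonymous.
Position 2: none → 0 synonymous.
Position 3: CGT, CGA, CGG → 3 synonymous.
Total: 0 + 0 + 3 = 3.

3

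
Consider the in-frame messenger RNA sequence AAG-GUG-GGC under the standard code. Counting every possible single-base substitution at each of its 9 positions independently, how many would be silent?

Codon 1 (AAG, Lys): 1 synonymous substitution.
Codon 2 (GUG, Val): 3 synonymous substitutions.
Codon 3 (GGC, Gly): 3 synonymous substitutions.
Total: 1 + 3 + 3 = 7.

7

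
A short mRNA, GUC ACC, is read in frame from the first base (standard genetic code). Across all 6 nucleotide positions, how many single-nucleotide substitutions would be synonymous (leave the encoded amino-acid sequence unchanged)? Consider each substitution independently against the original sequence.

6

Codon 1 (GUC, Val): 3 synonymous substitutions.
Codon 2 (ACC, Thr): 3 synonymous substitutions.
Total: 3 + 3 = 6.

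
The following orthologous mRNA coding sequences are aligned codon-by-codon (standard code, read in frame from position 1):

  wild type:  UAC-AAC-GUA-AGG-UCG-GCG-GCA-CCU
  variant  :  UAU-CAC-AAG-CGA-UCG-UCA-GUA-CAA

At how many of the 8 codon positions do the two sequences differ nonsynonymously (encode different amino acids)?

Codon 1: UAC Tyr / UAU Tyr — synonymous.
Codon 2: AAC Asn / CAC His — nonsynonymous.
Codon 3: GUA Val / AAG Lys — nonsynonymous.
Codon 4: AGG Arg / CGA Arg — synonymous.
Codon 5: UCG Ser / UCG Ser — identical.
Codon 6: GCG Ala / UCA Ser — nonsynonymous.
Codon 7: GCA Ala / GUA Val — nonsynonymous.
Codon 8: CCU Pro / CAA Gln — nonsynonymous.
Nonsynonymous differences: 5.

5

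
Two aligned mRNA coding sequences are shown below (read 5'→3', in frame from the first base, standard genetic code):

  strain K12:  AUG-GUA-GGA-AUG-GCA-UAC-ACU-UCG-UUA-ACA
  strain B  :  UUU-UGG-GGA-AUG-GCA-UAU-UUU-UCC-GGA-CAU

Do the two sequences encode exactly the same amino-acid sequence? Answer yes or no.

Codon 1: AUG Met / UUU Phe — nonsynonymous.
Codon 2: GUA Val / UGG Trp — nonsynonymous.
Codon 3: GGA Gly / GGA Gly — identical.
Codon 4: AUG Met / AUG Met — identical.
Codon 5: GCA Ala / GCA Ala — identical.
Codon 6: UAC Tyr / UAU Tyr — synonymous.
Codon 7: ACU Thr / UUU Phe — nonsynonymous.
Codon 8: UCG Ser / UCC Ser — synonymous.
Codon 9: UUA Leu / GGA Gly — nonsynonymous.
Codon 10: ACA Thr / CAU His — nonsynonymous.
Nonsynonymous differences: 5 → different protein.

no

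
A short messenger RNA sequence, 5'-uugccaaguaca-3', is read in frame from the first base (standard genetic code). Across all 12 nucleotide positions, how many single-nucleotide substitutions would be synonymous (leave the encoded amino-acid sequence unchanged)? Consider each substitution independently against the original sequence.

9

Codon 1 (UUG, Leu): 2 synonymous substitutions.
Codon 2 (CCA, Pro): 3 synonymous substitutions.
Codon 3 (AGU, Ser): 1 synonymous substitution.
Codon 4 (ACA, Thr): 3 synonymous substitutions.
Total: 2 + 3 + 1 + 3 = 9.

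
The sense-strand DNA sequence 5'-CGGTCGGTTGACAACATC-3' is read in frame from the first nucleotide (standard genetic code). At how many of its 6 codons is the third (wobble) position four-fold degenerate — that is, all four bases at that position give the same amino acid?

Codon 1 CGG (Arg): third position 4-fold.
Codon 2 TCG (Ser): third position 4-fold.
Codon 3 GTT (Val): third position 4-fold.
Codon 4 GAC (Asp): third position 2-fold.
Codon 5 AAC (Asn): third position 2-fold.
Codon 6 ATC (Ile): third position 3-fold.
Four-fold degenerate third positions: 3.

3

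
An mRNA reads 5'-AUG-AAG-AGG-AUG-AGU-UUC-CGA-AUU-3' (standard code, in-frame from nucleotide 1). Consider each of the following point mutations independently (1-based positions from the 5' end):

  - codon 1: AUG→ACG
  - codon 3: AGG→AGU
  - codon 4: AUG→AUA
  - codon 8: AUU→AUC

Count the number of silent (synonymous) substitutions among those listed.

Codon 1: AUG (Met) → ACG (Thr) — missense.
Codon 3: AGG (Arg) → AGU (Ser) — missense.
Codon 4: AUG (Met) → AUA (Ile) — missense.
Codon 8: AUU (Ile) → AUC (Ile) — synonymous.
Synonymous: 1 of 4.

1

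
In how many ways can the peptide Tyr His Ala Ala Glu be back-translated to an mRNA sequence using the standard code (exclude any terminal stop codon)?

Tyr: 2 codons.
His: 2 codons.
Ala: 4 codons.
Ala: 4 codons.
Glu: 2 codons.
2 × 2 × 4 × 4 × 2 = 128.

128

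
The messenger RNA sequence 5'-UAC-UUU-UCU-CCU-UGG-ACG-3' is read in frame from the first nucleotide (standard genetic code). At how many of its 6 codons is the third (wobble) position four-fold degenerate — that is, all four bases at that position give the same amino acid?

3

Codon 1 UAC (Tyr): third position 2-fold.
Codon 2 UUU (Phe): third position 2-fold.
Codon 3 UCU (Ser): third position 4-fold.
Codon 4 CCU (Pro): third position 4-fold.
Codon 5 UGG (Trp): third position 1-fold.
Codon 6 ACG (Thr): third position 4-fold.
Four-fold degenerate third positions: 3.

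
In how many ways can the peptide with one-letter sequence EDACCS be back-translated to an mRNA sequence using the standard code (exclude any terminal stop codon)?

Glu: 2 codons.
Asp: 2 codons.
Ala: 4 codons.
Cys: 2 codons.
Cys: 2 codons.
Ser: 6 codons.
2 × 2 × 4 × 2 × 2 × 6 = 384.

384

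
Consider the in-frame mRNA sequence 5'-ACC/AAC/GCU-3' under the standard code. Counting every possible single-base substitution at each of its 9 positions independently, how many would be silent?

Codon 1 (ACC, Thr): 3 synonymous substitutions.
Codon 2 (AAC, Asn): 1 synonymous substitution.
Codon 3 (GCU, Ala): 3 synonymous substitutions.
Total: 3 + 1 + 3 = 7.

7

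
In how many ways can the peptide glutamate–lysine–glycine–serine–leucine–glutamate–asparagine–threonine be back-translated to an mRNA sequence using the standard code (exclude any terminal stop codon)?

Glu: 2 codons.
Lys: 2 codons.
Gly: 4 codons.
Ser: 6 codons.
Leu: 6 codons.
Glu: 2 codons.
Asn: 2 codons.
Thr: 4 codons.
2 × 2 × 4 × 6 × 6 × 2 × 2 × 4 = 9216.

9216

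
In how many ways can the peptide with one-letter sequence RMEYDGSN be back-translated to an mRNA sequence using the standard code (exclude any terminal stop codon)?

2304

Arg: 6 codons.
Met: 1 codon.
Glu: 2 codons.
Tyr: 2 codons.
Asp: 2 codons.
Gly: 4 codons.
Ser: 6 codons.
Asn: 2 codons.
6 × 1 × 2 × 2 × 2 × 4 × 6 × 2 = 2304.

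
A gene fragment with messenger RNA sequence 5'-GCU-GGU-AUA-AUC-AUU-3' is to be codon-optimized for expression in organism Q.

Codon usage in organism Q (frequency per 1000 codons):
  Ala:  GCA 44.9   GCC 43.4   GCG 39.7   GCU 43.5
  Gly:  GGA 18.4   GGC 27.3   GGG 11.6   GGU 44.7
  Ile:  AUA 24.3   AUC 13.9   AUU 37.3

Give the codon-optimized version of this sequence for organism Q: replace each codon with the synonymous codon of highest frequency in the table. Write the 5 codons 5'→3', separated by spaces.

Codon 1 (Ala): best is GCA at 44.9.
Codon 2 (Gly): best is GGU at 44.7.
Codon 3 (Ile): best is AUU at 37.3.
Codon 4 (Ile): best is AUU at 37.3.
Codon 5 (Ile): best is AUU at 37.3.

GCA GGU AUU AUU AUU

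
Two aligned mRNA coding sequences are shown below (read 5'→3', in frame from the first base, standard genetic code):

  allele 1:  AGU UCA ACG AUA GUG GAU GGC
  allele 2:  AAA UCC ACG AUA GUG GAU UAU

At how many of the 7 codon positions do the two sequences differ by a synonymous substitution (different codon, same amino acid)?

Codon 1: AGU Ser / AAA Lys — nonsynonymous.
Codon 2: UCA Ser / UCC Ser — synonymous.
Codon 3: ACG Thr / ACG Thr — identical.
Codon 4: AUA Ile / AUA Ile — identical.
Codon 5: GUG Val / GUG Val — identical.
Codon 6: GAU Asp / GAU Asp — identical.
Codon 7: GGC Gly / UAU Tyr — nonsynonymous.
Synonymous differences: 1.

1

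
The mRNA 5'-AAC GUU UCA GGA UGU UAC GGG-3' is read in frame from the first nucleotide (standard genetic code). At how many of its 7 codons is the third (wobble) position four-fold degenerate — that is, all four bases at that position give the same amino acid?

4

Codon 1 AAC (Asn): third position 2-fold.
Codon 2 GUU (Val): third position 4-fold.
Codon 3 UCA (Ser): third position 4-fold.
Codon 4 GGA (Gly): third position 4-fold.
Codon 5 UGU (Cys): third position 2-fold.
Codon 6 UAC (Tyr): third position 2-fold.
Codon 7 GGG (Gly): third position 4-fold.
Four-fold degenerate third positions: 4.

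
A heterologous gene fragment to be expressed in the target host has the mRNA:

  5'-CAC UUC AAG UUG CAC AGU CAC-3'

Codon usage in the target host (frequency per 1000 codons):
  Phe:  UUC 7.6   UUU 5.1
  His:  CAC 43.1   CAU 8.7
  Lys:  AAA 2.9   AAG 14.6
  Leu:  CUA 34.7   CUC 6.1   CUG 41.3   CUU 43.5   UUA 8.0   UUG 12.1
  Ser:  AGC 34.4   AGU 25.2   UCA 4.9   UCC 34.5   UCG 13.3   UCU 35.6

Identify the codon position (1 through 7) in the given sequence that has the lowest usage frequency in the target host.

2

Codon 1 CAC (His): 43.1 per 1000.
Codon 2 UUC (Phe): 7.6 per 1000.
Codon 3 AAG (Lys): 14.6 per 1000.
Codon 4 UUG (Leu): 12.1 per 1000.
Codon 5 CAC (His): 43.1 per 1000.
Codon 6 AGU (Ser): 25.2 per 1000.
Codon 7 CAC (His): 43.1 per 1000.
Lowest frequency is 7.6 at codon 2.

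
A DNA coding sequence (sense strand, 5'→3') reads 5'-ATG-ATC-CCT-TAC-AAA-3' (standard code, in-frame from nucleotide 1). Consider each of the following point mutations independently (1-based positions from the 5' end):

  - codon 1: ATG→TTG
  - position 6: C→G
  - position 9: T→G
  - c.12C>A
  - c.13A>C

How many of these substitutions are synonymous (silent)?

Codon 1: ATG (Met) → TTG (Leu) — missense.
Codon 2: ATC (Ile) → ATG (Met) — missense.
Codon 3: CCT (Pro) → CCG (Pro) — synonymous.
Codon 4: TAC (Tyr) → TAA (Stop) — nonsense.
Codon 5: AAA (Lys) → CAA (Gln) — missense.
Synonymous: 1 of 5.

1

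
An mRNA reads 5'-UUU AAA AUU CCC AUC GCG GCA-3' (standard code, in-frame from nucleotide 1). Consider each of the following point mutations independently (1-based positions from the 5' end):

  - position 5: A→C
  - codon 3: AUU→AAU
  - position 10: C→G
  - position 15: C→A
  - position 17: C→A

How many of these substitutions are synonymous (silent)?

Codon 2: AAA (Lys) → ACA (Thr) — missense.
Codon 3: AUU (Ile) → AAU (Asn) — missense.
Codon 4: CCC (Pro) → GCC (Ala) — missense.
Codon 5: AUC (Ile) → AUA (Ile) — synonymous.
Codon 6: GCG (Ala) → GAG (Glu) — missense.
Synonymous: 1 of 5.

1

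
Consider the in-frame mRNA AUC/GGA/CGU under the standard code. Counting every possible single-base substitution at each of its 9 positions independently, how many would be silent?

8

Codon 1 (AUC, Ile): 2 synonymous substitutions.
Codon 2 (GGA, Gly): 3 synonymous substitutions.
Codon 3 (CGU, Arg): 3 synonymous substitutions.
Total: 2 + 3 + 3 = 8.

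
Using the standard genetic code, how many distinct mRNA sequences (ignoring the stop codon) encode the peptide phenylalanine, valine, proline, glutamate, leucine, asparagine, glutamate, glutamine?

Phe: 2 codons.
Val: 4 codons.
Pro: 4 codons.
Glu: 2 codons.
Leu: 6 codons.
Asn: 2 codons.
Glu: 2 codons.
Gln: 2 codons.
2 × 4 × 4 × 2 × 6 × 2 × 2 × 2 = 3072.

3072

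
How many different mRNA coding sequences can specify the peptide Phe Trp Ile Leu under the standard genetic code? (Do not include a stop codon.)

Phe: 2 codons.
Trp: 1 codon.
Ile: 3 codons.
Leu: 6 codons.
2 × 1 × 3 × 6 = 36.

36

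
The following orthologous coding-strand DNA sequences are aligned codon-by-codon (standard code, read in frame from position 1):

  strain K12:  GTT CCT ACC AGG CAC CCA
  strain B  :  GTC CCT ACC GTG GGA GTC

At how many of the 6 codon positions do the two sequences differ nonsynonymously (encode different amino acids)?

3

Codon 1: GTT Val / GTC Val — synonymous.
Codon 2: CCT Pro / CCT Pro — identical.
Codon 3: ACC Thr / ACC Thr — identical.
Codon 4: AGG Arg / GTG Val — nonsynonymous.
Codon 5: CAC His / GGA Gly — nonsynonymous.
Codon 6: CCA Pro / GTC Val — nonsynonymous.
Nonsynonymous differences: 3.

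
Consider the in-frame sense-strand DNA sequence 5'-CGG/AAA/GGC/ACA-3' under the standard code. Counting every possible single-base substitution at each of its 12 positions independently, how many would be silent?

Codon 1 (CGG, Arg): 4 synonymous substitutions.
Codon 2 (AAA, Lys): 1 synonymous substitution.
Codon 3 (GGC, Gly): 3 synonymous substitutions.
Codon 4 (ACA, Thr): 3 synonymous substitutions.
Total: 4 + 1 + 3 + 3 = 11.

11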